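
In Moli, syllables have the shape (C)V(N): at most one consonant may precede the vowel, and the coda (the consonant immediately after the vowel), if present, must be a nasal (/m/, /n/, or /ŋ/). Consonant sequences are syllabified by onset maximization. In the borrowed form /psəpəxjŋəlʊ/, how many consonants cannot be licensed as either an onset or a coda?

Syllabifying with onset maximization leaves /p/, /x/, /j/ stranded (only a nasal (/m/, /n/, or /ŋ/) is licensed in coda position; onsets are limited to one consonant).

3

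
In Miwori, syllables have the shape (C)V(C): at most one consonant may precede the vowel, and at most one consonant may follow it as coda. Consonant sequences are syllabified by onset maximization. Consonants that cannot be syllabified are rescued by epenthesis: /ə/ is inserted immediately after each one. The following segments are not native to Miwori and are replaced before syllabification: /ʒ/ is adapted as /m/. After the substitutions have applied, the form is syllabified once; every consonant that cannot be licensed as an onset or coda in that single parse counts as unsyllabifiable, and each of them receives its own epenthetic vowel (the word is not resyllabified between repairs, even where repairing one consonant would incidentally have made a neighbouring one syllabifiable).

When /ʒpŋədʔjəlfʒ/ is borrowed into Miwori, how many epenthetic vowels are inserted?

5

After substitution the input is /mpŋədʔjəlfm/.
The unsyllabifiable consonants are /m/, /p/, /ʔ/, /f/, /m/; each receives one epenthetic vowel.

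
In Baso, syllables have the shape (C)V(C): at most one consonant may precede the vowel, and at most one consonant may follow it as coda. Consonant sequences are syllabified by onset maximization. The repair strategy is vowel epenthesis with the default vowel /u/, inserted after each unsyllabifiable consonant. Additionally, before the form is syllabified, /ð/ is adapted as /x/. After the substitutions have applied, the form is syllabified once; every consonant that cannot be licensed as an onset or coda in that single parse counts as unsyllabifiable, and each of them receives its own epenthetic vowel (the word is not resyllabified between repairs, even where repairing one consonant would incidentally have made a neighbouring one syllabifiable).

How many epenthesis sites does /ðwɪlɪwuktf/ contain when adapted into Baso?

3

After substitution the input is /xwɪlɪwuktf/.
The unsyllabifiable consonants are /x/, /t/, /f/; each receives one epenthetic vowel.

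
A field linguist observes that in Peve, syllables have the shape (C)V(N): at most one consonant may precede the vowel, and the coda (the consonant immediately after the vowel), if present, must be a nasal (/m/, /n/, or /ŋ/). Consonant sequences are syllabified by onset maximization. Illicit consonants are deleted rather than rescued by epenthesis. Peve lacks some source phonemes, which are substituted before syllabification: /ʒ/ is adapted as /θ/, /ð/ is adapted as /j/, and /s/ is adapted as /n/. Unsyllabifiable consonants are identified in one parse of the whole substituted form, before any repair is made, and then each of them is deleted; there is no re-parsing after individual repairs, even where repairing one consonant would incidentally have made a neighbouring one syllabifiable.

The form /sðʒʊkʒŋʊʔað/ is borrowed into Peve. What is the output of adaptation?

θʊŋʊʔa

Substitution: /s/ → /n/, /ð/ → /j/, /ʒ/ → /θ/, giving /njθʊkθŋʊʔaj/.
The consonants /n/, /j/, /k/, /θ/, /j/ cannot be parsed into a legal (C)V(N) syllable (only a nasal (/m/, /n/, or /ŋ/) is licensed in coda position; onsets are limited to one consonant).
Deletion applies to /n/, /j/, /k/, /θ/, /j/.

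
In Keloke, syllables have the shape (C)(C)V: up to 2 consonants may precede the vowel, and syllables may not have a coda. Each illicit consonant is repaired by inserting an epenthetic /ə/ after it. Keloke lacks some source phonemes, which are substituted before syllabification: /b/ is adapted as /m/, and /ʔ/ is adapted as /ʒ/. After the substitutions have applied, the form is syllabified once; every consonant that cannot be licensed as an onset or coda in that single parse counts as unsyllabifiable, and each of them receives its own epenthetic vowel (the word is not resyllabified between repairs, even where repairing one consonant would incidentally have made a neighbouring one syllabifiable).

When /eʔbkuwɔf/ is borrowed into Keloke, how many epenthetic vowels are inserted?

2

After substitution the input is /eʒmkuwɔf/.
The unsyllabifiable consonants are /ʒ/, /f/; each receives one epenthetic vowel.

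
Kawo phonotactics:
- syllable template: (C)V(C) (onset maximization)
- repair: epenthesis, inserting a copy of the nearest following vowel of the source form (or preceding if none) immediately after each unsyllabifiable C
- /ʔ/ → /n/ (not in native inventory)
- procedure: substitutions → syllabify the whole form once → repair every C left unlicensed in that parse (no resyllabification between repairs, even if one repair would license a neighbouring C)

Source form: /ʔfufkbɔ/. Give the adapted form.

nufufkɔbɔ

Substitution: /ʔ/ → /n/, giving /nfufkbɔ/.
Under (C)V(C), the unsyllabifiable consonants are /n/, /k/ (at most one coda consonant is licensed; onsets are limited to one consonant).
Epenthesis after each stranded consonant: /n/ → /nu/, /k/ → /kɔ/.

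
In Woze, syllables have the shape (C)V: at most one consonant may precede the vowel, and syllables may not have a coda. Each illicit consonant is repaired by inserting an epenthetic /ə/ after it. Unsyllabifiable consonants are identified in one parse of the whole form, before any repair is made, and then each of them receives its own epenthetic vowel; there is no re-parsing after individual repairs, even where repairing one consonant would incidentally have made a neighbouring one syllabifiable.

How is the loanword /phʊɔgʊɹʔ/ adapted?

pəhʊɔgʊɹəʔə

The consonants /p/, /ɹ/, /ʔ/ cannot be parsed into a legal (C)V syllable (no codas are permitted; onsets are limited to one consonant).
Inserting the epenthetic vowel yields /p/ → /pə/, /ɹ/ → /ɹə/, /ʔ/ → /ʔə/.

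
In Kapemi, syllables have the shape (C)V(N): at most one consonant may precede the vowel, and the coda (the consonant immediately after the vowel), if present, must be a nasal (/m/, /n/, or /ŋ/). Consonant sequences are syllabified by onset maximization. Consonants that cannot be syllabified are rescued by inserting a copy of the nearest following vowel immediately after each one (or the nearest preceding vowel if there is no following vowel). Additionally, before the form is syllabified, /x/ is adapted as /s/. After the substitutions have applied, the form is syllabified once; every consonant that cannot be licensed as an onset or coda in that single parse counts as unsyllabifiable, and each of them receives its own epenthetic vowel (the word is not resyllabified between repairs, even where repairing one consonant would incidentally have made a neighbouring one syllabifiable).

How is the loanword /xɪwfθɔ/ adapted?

Substitution: /x/ → /s/, giving /sɪwfθɔ/.
The consonants /w/, /f/ cannot be parsed into a legal (C)V(N) syllable (only a nasal (/m/, /n/, or /ŋ/) is licensed in coda position; onsets are limited to one consonant).
Epenthesis after each stranded consonant: /w/ → /wɔ/, /f/ → /fɔ/.

sɪwɔfɔθɔ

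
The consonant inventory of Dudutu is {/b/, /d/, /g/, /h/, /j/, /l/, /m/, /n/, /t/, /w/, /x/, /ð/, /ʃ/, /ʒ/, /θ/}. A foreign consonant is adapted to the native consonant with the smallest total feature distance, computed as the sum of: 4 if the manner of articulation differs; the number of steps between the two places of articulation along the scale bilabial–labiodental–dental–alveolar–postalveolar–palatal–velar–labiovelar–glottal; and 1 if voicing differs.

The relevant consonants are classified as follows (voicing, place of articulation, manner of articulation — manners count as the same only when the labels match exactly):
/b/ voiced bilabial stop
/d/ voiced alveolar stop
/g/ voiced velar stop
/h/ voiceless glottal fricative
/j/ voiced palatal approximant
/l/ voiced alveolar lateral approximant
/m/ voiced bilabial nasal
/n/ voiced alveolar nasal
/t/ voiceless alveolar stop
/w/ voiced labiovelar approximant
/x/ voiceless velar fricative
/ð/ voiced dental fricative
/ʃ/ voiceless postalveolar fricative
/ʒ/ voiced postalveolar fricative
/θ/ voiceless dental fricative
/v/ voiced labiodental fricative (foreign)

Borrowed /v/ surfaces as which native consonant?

/ð/ is closest: same manner (fricative), place distance 1 (labiodental→dental), same voicing; total 1. Next closest is /θ/ at distance 2.

ð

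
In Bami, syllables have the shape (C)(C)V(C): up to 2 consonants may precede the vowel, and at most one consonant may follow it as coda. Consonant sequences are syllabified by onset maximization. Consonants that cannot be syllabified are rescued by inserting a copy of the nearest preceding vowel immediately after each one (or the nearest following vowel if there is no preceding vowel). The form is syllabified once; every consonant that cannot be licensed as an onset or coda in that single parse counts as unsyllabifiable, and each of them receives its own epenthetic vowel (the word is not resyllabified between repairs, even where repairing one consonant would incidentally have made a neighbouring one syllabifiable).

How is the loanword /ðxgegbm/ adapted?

ðexgegbeme

Under (C)(C)V(C), the unsyllabifiable consonants are /ð/, /b/, /m/ (at most one coda consonant is licensed; onsets may contain at most 2 consonants).
Inserting the epenthetic vowel yields /ð/ → /ðe/, /b/ → /be/, /m/ → /me/.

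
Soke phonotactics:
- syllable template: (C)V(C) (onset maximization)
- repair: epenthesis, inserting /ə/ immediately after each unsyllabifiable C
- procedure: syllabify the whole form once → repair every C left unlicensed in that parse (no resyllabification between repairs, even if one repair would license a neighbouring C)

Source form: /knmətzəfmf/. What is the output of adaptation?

Syllabifying with onset maximization leaves /k/, /n/, /m/, /f/ stranded (at most one coda consonant is licensed; onsets are limited to one consonant).
Inserting the epenthetic vowel yields /k/ → /kə/, /n/ → /nə/, /m/ → /mə/, /f/ → /fə/.

kənəmətzəfməfə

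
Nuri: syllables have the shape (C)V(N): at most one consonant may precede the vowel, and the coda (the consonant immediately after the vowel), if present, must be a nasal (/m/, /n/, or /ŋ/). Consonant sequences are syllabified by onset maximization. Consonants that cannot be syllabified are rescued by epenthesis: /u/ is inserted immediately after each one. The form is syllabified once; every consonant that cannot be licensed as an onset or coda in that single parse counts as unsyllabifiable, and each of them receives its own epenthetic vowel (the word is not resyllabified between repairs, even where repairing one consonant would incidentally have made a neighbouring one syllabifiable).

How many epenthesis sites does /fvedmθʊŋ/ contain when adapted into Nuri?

The unsyllabifiable consonants are /f/, /d/, /m/; each receives one epenthetic vowel.

3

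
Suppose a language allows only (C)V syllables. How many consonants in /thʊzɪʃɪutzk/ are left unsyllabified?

The consonants /t/, /t/, /z/, /k/ cannot be parsed into a legal (C)V syllable (no codas are permitted; onsets are limited to one consonant).

4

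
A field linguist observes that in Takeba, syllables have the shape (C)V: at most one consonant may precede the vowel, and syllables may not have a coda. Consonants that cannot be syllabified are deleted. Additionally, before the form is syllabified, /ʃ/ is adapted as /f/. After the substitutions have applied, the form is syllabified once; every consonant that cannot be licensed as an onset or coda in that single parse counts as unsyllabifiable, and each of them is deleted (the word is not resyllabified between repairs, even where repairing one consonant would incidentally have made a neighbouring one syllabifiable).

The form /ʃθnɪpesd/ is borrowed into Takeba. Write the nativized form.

nɪpe

Substitution: /ʃ/ → /f/, giving /fθnɪpesd/.
Syllabifying with onset maximization leaves /f/, /θ/, /s/, /d/ stranded (no codas are permitted; onsets are limited to one consonant).
Deleting the stranded consonants removes /f/, /θ/, /s/, /d/.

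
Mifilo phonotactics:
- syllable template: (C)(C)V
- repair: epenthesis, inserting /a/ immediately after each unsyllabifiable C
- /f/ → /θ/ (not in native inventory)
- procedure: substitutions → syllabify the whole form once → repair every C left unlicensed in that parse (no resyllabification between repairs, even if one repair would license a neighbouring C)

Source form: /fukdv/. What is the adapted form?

θukadava

Substitution: /f/ → /θ/, giving /θukdv/.
Under (C)(C)V, the unsyllabifiable consonants are /k/, /d/, /v/ (no codas are permitted; onsets may contain at most 2 consonants).
Inserting the epenthetic vowel yields /k/ → /ka/, /d/ → /da/, /v/ → /va/.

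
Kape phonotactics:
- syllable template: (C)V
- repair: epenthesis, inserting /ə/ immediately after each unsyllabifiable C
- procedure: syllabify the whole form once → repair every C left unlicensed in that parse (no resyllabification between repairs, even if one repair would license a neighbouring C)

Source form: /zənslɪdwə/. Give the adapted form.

zənəsəlɪdəwə

The consonants /n/, /s/, /d/ cannot be parsed into a legal (C)V syllable (no codas are permitted; onsets are limited to one consonant).
Epenthesis after each stranded consonant: /n/ → /nə/, /s/ → /sə/, /d/ → /də/.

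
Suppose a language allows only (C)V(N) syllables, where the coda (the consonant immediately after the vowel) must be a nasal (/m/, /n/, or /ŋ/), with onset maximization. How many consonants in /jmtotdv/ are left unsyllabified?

5

The consonants /j/, /m/, /t/, /d/, /v/ cannot be parsed into a legal (C)V(N) syllable (only a nasal (/m/, /n/, or /ŋ/) is licensed in coda position; onsets are limited to one consonant).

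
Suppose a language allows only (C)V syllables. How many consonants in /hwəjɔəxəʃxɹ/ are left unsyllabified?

Under (C)V, the unsyllabifiable consonants are /h/, /ʃ/, /x/, /ɹ/ (no codas are permitted; onsets are limited to one consonant).

4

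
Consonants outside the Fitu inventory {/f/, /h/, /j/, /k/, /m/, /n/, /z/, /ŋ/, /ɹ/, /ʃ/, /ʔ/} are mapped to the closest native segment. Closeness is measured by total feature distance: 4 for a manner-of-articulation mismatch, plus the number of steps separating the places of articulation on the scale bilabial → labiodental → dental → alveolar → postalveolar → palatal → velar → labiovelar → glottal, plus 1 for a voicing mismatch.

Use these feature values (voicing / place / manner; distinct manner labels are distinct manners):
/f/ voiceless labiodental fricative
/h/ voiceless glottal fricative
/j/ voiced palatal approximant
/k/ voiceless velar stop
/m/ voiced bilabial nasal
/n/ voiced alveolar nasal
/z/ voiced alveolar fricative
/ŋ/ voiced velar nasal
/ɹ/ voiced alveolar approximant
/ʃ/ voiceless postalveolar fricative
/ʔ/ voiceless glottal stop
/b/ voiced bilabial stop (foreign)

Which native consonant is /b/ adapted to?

m

/m/ is closest: manner differs (stop→nasal, +4), place distance 0 (bilabial→bilabial), same voicing; total 4. Next closest is /f/ at distance 6.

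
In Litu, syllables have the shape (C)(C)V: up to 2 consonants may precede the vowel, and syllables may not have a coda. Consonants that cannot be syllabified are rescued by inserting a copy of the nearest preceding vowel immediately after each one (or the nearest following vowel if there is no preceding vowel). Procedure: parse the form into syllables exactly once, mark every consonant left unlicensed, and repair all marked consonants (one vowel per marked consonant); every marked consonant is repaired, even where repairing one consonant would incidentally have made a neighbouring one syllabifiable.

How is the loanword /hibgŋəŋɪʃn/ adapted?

hibigŋəŋɪʃɪnɪ

Under (C)(C)V, the unsyllabifiable consonants are /b/, /ʃ/, /n/ (no codas are permitted; onsets may contain at most 2 consonants).
Inserting the epenthetic vowel yields /b/ → /bi/, /ʃ/ → /ʃɪ/, /n/ → /nɪ/.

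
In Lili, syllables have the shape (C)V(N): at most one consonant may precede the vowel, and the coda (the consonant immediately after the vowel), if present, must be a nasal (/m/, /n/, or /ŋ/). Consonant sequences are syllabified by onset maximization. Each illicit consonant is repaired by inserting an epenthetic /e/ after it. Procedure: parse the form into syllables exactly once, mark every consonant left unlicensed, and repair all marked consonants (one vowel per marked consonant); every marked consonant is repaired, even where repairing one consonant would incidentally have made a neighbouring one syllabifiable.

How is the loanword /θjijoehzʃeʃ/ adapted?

θejijoehezeʃeʃe

Syllabifying with onset maximization leaves /θ/, /h/, /z/, /ʃ/ stranded (only a nasal (/m/, /n/, or /ŋ/) is licensed in coda position; onsets are limited to one consonant).
Each unlicensed consonant becomes the onset of a new syllable: /θ/ → /θe/, /h/ → /he/, /z/ → /ze/, /ʃ/ → /ʃe/.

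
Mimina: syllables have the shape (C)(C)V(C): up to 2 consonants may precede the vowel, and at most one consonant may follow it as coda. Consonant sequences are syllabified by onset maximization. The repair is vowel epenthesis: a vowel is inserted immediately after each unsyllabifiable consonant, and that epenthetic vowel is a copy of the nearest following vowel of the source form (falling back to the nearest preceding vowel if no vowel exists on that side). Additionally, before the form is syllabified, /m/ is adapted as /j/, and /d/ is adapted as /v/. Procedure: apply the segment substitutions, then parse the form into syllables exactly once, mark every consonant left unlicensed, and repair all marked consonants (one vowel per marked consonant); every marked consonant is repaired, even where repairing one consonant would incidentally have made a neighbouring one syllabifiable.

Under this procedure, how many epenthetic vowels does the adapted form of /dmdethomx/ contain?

2

After substitution the input is /vjvethojx/.
The unsyllabifiable consonants are /v/, /x/; each receives one epenthetic vowel.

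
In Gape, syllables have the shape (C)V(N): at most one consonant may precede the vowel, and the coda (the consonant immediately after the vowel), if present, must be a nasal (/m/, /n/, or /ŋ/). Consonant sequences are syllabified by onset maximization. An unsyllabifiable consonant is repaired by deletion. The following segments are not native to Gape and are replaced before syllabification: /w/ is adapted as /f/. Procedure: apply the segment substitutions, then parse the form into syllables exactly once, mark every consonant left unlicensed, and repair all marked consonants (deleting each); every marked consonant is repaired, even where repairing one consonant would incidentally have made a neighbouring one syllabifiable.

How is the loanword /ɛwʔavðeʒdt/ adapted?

Substitution: /w/ → /f/, giving /ɛfʔavðeʒdt/.
Syllabifying with onset maximization leaves /f/, /v/, /ʒ/, /d/, /t/ stranded (only a nasal (/m/, /n/, or /ŋ/) is licensed in coda position; onsets are limited to one consonant).
Deleting the stranded consonants removes /f/, /v/, /ʒ/, /d/, /t/.

ɛʔaðe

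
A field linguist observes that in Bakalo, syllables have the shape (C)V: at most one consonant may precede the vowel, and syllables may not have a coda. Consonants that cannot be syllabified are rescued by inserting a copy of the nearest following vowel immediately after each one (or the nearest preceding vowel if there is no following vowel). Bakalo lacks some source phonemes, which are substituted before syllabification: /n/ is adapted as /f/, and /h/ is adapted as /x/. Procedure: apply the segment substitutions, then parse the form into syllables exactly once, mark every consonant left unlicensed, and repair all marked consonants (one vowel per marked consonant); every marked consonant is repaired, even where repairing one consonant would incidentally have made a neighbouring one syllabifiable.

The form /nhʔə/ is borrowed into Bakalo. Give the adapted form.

fəxəʔə

Substitution: /n/ → /f/, /h/ → /x/, giving /fxʔə/.
The consonants /f/, /x/ cannot be parsed into a legal (C)V syllable (no codas are permitted; onsets are limited to one consonant).
Inserting the epenthetic vowel yields /f/ → /fə/, /x/ → /xə/.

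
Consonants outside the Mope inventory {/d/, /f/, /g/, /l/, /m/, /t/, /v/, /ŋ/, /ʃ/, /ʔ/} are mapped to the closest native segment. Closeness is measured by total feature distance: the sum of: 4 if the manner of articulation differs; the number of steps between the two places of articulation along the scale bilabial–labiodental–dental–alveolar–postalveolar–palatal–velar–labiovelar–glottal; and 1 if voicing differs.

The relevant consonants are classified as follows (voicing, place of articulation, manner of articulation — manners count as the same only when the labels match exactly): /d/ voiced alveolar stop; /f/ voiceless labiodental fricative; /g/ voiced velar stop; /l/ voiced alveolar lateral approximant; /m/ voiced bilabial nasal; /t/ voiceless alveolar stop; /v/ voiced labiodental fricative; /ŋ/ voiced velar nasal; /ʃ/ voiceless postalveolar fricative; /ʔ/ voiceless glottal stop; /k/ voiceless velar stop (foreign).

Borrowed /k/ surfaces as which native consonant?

/g/ is closest: same manner (stop), place distance 0 (velar→velar), voicing differs (+1); total 1. Next closest is /ʔ/ at distance 2.

g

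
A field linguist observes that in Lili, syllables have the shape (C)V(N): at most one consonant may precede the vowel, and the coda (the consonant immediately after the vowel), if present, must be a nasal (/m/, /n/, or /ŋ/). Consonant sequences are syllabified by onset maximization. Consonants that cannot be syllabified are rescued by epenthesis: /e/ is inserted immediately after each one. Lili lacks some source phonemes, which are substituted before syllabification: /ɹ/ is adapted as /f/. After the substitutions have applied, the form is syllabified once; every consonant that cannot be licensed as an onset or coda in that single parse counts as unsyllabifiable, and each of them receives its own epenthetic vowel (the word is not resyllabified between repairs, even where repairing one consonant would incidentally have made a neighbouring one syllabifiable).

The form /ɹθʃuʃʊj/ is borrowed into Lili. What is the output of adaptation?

feθeʃuʃʊje

Substitution: /ɹ/ → /f/, giving /fθʃuʃʊj/.
The consonants /f/, /θ/, /j/ cannot be parsed into a legal (C)V(N) syllable (only a nasal (/m/, /n/, or /ŋ/) is licensed in coda position; onsets are limited to one consonant).
Inserting the epenthetic vowel yields /f/ → /fe/, /θ/ → /θe/, /j/ → /je/.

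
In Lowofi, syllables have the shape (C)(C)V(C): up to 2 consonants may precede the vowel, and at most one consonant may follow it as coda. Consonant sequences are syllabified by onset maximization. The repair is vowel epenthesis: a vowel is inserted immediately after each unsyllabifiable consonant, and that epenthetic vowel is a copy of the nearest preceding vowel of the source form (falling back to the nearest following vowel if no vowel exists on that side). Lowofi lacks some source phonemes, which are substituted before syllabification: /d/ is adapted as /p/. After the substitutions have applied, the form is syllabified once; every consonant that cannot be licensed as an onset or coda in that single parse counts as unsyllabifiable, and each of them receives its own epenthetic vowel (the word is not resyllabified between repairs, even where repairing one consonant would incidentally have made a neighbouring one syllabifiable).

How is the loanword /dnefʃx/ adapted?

Substitution: /d/ → /p/, giving /pnefʃx/.
Under (C)(C)V(C), the unsyllabifiable consonants are /ʃ/, /x/ (at most one coda consonant is licensed; onsets may contain at most 2 consonants).
Inserting the epenthetic vowel yields /ʃ/ → /ʃe/, /x/ → /xe/.

pnefʃexe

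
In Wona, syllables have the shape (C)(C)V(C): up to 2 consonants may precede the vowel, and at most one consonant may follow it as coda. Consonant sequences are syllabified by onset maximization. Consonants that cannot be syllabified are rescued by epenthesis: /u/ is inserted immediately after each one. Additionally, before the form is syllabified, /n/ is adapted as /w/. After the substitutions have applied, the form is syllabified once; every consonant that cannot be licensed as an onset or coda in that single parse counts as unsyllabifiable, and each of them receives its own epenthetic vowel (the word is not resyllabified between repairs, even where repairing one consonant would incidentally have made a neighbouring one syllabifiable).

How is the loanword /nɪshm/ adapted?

wɪshumu

Substitution: /n/ → /w/, giving /wɪshm/.
Under (C)(C)V(C), the unsyllabifiable consonants are /h/, /m/ (at most one coda consonant is licensed; onsets may contain at most 2 consonants).
Epenthesis after each stranded consonant: /h/ → /hu/, /m/ → /mu/.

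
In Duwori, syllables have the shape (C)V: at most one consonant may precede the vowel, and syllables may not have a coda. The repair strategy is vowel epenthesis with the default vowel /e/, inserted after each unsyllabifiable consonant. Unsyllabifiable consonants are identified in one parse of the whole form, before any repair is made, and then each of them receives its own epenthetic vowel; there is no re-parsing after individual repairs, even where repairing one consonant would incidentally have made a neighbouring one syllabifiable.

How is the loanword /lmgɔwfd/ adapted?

Under (C)V, the unsyllabifiable consonants are /l/, /m/, /w/, /f/, /d/ (no codas are permitted; onsets are limited to one consonant).
Inserting the epenthetic vowel yields /l/ → /le/, /m/ → /me/, /w/ → /we/, /f/ → /fe/, /d/ → /de/.

lemegɔwefede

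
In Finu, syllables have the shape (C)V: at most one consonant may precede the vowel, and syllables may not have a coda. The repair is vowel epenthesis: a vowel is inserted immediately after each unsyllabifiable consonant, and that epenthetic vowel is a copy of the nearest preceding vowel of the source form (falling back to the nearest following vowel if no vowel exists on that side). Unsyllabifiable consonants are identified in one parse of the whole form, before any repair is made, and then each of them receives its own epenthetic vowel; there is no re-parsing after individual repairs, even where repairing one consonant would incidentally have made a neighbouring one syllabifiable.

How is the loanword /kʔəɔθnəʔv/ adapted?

kəʔəɔθɔnəʔəvə

The consonants /k/, /θ/, /ʔ/, /v/ cannot be parsed into a legal (C)V syllable (no codas are permitted; onsets are limited to one consonant).
Epenthesis after each stranded consonant: /k/ → /kə/, /θ/ → /θɔ/, /ʔ/ → /ʔə/, /v/ → /və/.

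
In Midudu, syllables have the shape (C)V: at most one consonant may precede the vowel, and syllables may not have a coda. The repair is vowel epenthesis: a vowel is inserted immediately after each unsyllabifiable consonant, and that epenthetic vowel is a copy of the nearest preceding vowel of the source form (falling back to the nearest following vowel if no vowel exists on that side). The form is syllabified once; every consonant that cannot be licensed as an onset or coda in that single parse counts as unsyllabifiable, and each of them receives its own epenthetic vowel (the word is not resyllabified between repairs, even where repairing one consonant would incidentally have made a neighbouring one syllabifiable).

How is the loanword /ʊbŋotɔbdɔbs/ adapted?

Under (C)V, the unsyllabifiable consonants are /b/, /b/, /b/, /s/ (no codas are permitted; onsets are limited to one consonant).
Epenthesis after each stranded consonant: /b/ → /bʊ/, /b/ → /bɔ/, /b/ → /bɔ/, /s/ → /sɔ/.

ʊbʊŋotɔbɔdɔbɔsɔ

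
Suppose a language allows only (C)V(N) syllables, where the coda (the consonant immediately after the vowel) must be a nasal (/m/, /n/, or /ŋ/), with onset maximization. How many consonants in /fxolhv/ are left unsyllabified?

Under (C)V(N), the unsyllabifiable consonants are /f/, /l/, /h/, /v/ (only a nasal (/m/, /n/, or /ŋ/) is licensed in coda position; onsets are limited to one consonant).

4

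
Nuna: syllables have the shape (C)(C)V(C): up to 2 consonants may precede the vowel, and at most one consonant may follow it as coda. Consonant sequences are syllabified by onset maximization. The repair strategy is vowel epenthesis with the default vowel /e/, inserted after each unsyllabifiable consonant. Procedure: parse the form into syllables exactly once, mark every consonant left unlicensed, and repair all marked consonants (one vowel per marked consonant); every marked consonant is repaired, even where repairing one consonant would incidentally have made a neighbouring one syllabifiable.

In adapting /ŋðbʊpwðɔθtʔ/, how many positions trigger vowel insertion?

3

The unsyllabifiable consonants are /ŋ/, /t/, /ʔ/; each receives one epenthetic vowel.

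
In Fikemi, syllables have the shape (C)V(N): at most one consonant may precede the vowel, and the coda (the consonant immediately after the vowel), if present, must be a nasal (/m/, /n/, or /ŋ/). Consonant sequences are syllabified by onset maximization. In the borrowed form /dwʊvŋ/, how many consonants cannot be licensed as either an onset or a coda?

Under (C)V(N), the unsyllabifiable consonants are /d/, /v/, /ŋ/ (only a nasal (/m/, /n/, or /ŋ/) is licensed in coda position; onsets are limited to one consonant).

3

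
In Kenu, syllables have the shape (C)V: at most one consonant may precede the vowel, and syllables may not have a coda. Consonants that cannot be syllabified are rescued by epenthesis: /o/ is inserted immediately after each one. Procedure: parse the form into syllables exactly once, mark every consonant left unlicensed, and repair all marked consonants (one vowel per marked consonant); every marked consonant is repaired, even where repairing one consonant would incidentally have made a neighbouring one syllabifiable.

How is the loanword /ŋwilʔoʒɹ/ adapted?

Under (C)V, the unsyllabifiable consonants are /ŋ/, /l/, /ʒ/, /ɹ/ (no codas are permitted; onsets are limited to one consonant).
Inserting the epenthetic vowel yields /ŋ/ → /ŋo/, /l/ → /lo/, /ʒ/ → /ʒo/, /ɹ/ → /ɹo/.

ŋowiloʔoʒoɹo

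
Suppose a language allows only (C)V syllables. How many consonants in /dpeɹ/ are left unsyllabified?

Syllabifying with onset maximization leaves /d/, /ɹ/ stranded (no codas are permitted; onsets are limited to one consonant).

2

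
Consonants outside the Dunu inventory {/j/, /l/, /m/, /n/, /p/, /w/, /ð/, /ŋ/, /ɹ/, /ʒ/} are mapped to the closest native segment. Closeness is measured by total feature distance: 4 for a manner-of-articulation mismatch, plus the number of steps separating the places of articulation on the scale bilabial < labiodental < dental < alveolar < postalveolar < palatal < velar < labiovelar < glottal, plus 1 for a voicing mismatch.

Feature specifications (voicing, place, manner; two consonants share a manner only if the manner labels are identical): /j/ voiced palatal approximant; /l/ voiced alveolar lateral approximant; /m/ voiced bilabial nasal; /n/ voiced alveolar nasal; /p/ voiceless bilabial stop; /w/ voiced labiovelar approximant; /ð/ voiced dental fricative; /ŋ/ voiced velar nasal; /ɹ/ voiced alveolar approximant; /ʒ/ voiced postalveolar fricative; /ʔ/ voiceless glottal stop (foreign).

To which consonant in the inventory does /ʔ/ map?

/w/ is closest: manner differs (stop→approximant, +4), place distance 1 (glottal→labiovelar), voicing differs (+1); total 6. Next closest is /ŋ/ at distance 7.

w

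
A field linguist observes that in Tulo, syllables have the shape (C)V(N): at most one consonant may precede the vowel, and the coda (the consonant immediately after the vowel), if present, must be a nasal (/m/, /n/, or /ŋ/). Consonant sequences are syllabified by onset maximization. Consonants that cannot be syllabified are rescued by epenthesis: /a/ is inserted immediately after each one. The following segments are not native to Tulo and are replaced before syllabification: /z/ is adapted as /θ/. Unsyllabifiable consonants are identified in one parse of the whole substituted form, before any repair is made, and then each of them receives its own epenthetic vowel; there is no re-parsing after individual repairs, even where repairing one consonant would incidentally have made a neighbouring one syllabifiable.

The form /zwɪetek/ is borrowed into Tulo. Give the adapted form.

Substitution: /z/ → /θ/, giving /θwɪetek/.
Syllabifying with onset maximization leaves /θ/, /k/ stranded (only a nasal (/m/, /n/, or /ŋ/) is licensed in coda position; onsets are limited to one consonant).
Inserting the epenthetic vowel yields /θ/ → /θa/, /k/ → /ka/.

θawɪeteka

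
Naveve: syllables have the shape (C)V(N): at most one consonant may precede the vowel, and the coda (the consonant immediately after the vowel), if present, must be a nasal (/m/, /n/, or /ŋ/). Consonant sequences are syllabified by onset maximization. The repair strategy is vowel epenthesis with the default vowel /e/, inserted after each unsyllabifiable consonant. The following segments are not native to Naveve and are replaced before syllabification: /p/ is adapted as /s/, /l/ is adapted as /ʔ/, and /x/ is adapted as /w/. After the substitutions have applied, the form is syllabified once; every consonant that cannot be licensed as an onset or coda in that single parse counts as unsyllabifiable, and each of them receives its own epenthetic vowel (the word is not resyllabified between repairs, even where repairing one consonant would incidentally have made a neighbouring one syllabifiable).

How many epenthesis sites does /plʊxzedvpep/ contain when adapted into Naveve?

After substitution the input is /sʔʊwzedvses/.
The unsyllabifiable consonants are /s/, /w/, /d/, /v/, /s/; each receives one epenthetic vowel.

5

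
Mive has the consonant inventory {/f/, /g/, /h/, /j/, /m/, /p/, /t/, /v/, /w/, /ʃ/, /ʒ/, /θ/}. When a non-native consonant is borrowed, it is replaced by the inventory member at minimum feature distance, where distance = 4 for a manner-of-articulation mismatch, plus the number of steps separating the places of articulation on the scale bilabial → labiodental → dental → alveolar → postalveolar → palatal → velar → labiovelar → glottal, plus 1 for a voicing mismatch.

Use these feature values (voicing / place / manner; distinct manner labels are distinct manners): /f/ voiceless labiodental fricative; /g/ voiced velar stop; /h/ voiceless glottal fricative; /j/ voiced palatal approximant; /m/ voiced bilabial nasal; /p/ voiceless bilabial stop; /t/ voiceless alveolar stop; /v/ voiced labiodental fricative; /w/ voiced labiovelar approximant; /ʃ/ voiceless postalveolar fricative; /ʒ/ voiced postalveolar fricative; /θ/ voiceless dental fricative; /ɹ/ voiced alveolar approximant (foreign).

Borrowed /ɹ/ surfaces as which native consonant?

j

/j/ is closest: same manner (approximant), place distance 2 (alveolar→palatal), same voicing; total 2. Next closest is /w/ at distance 4.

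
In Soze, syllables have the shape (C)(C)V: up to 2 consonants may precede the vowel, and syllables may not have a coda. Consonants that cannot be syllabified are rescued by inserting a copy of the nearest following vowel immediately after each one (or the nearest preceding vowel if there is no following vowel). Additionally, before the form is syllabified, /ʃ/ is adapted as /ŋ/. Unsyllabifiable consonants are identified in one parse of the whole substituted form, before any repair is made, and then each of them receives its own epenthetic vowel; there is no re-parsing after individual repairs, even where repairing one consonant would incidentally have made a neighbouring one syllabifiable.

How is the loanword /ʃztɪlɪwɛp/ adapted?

ŋɪztɪlɪwɛpɛ

Substitution: /ʃ/ → /ŋ/, giving /ŋztɪlɪwɛp/.
Under (C)(C)V, the unsyllabifiable consonants are /ŋ/, /p/ (no codas are permitted; onsets may contain at most 2 consonants).
Inserting the epenthetic vowel yields /ŋ/ → /ŋɪ/, /p/ → /pɛ/.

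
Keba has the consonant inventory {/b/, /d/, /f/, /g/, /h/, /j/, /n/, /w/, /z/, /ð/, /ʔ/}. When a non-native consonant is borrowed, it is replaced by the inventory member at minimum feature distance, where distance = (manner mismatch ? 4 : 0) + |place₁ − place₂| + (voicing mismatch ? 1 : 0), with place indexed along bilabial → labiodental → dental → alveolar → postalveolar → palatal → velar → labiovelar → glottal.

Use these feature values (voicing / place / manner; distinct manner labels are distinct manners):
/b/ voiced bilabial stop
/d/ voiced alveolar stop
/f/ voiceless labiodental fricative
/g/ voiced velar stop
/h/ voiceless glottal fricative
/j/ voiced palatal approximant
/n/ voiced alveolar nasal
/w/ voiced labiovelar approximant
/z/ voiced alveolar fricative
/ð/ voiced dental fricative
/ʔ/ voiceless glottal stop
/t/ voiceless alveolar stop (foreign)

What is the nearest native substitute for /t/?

d

/d/ is closest: same manner (stop), place distance 0 (alveolar→alveolar), voicing differs (+1); total 1. Next closest is /b/ at distance 4.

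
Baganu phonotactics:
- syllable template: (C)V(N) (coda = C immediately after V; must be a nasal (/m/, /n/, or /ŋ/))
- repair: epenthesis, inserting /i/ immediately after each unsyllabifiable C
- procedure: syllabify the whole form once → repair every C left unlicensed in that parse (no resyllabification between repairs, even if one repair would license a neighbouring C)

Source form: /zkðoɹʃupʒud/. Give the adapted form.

zikiðoɹiʃupiʒudi

The consonants /z/, /k/, /ɹ/, /p/, /d/ cannot be parsed into a legal (C)V(N) syllable (only a nasal (/m/, /n/, or /ŋ/) is licensed in coda position; onsets are limited to one consonant).
Inserting the epenthetic vowel yields /z/ → /zi/, /k/ → /ki/, /ɹ/ → /ɹi/, /p/ → /pi/, /d/ → /di/.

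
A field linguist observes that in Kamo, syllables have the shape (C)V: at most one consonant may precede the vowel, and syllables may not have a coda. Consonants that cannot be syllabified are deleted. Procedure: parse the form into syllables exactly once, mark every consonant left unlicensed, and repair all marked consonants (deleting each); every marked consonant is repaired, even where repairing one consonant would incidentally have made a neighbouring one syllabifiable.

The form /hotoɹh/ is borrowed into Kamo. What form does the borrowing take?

Syllabifying with onset maximization leaves /ɹ/, /h/ stranded (no codas are permitted; onsets are limited to one consonant).
Deletion applies to /ɹ/, /h/.

hoto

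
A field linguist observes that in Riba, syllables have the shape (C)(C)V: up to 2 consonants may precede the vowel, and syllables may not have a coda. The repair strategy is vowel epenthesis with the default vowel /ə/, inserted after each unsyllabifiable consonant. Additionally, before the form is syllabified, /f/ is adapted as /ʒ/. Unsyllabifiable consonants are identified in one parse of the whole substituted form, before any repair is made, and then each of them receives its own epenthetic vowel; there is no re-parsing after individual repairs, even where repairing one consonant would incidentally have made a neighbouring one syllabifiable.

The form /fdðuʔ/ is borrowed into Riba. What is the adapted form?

Substitution: /f/ → /ʒ/, giving /ʒdðuʔ/.
Under (C)(C)V, the unsyllabifiable consonants are /ʒ/, /ʔ/ (no codas are permitted; onsets may contain at most 2 consonants).
Each unlicensed consonant becomes the onset of a new syllable: /ʒ/ → /ʒə/, /ʔ/ → /ʔə/.

ʒədðuʔə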